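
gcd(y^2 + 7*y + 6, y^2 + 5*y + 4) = y + 1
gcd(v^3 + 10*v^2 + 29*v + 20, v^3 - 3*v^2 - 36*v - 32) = v^2 + 5*v + 4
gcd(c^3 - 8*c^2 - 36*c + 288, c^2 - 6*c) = c - 6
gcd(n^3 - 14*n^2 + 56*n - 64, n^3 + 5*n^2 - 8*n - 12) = n - 2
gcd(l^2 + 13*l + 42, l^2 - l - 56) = l + 7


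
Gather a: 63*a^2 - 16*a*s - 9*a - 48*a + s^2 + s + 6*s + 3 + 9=63*a^2 + a*(-16*s - 57) + s^2 + 7*s + 12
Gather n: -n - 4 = -n - 4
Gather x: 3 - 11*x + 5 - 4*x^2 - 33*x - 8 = -4*x^2 - 44*x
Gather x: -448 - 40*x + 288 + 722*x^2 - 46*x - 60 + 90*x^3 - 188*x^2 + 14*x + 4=90*x^3 + 534*x^2 - 72*x - 216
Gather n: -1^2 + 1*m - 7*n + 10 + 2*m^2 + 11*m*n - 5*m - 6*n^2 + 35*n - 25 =2*m^2 - 4*m - 6*n^2 + n*(11*m + 28) - 16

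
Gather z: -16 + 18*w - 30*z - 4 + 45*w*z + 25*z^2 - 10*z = 18*w + 25*z^2 + z*(45*w - 40) - 20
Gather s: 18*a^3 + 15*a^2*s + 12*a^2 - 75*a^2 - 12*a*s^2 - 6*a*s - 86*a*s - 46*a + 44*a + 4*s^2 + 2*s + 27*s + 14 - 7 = 18*a^3 - 63*a^2 - 2*a + s^2*(4 - 12*a) + s*(15*a^2 - 92*a + 29) + 7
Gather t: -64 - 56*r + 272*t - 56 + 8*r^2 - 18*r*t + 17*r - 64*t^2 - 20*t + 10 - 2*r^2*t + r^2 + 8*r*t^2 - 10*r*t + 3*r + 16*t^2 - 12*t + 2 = 9*r^2 - 36*r + t^2*(8*r - 48) + t*(-2*r^2 - 28*r + 240) - 108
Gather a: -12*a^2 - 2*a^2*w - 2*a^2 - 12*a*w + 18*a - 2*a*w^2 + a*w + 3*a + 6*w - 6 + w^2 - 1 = a^2*(-2*w - 14) + a*(-2*w^2 - 11*w + 21) + w^2 + 6*w - 7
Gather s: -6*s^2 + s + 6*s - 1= -6*s^2 + 7*s - 1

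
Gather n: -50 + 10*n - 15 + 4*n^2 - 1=4*n^2 + 10*n - 66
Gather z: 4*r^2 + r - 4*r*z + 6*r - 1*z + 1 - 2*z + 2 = 4*r^2 + 7*r + z*(-4*r - 3) + 3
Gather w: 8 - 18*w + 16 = 24 - 18*w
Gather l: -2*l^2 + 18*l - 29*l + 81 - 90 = -2*l^2 - 11*l - 9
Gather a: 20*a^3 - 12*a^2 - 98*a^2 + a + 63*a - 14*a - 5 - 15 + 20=20*a^3 - 110*a^2 + 50*a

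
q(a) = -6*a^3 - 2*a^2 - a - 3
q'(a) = -18*a^2 - 4*a - 1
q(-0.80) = -0.41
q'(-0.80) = -9.32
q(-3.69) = 274.92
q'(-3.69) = -231.33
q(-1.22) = 6.14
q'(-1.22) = -22.91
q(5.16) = -885.74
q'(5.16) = -500.90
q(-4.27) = 431.93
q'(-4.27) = -312.11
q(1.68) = -38.77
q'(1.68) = -58.52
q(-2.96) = 138.04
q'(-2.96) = -146.87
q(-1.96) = 36.45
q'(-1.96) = -62.31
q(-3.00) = 144.00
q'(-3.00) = -151.00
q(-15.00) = 19812.00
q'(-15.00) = -3991.00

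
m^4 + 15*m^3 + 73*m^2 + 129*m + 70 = (m + 1)*(m + 2)*(m + 5)*(m + 7)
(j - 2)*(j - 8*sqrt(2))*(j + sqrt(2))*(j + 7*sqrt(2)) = j^4 - 2*j^3 - 114*j^2 - 112*sqrt(2)*j + 228*j + 224*sqrt(2)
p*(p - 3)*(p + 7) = p^3 + 4*p^2 - 21*p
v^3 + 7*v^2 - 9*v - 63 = (v - 3)*(v + 3)*(v + 7)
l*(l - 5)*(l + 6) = l^3 + l^2 - 30*l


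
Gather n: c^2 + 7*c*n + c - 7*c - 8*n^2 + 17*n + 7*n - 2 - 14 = c^2 - 6*c - 8*n^2 + n*(7*c + 24) - 16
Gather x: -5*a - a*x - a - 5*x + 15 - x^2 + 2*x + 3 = -6*a - x^2 + x*(-a - 3) + 18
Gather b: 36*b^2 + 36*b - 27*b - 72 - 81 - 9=36*b^2 + 9*b - 162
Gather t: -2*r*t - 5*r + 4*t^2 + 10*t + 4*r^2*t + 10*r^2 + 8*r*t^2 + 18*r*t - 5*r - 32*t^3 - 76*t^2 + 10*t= 10*r^2 - 10*r - 32*t^3 + t^2*(8*r - 72) + t*(4*r^2 + 16*r + 20)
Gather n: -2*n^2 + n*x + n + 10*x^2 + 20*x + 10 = -2*n^2 + n*(x + 1) + 10*x^2 + 20*x + 10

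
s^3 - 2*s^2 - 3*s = s*(s - 3)*(s + 1)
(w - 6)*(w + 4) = w^2 - 2*w - 24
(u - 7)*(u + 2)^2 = u^3 - 3*u^2 - 24*u - 28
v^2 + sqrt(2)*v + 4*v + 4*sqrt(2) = (v + 4)*(v + sqrt(2))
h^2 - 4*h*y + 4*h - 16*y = (h + 4)*(h - 4*y)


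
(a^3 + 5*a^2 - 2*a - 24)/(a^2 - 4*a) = (a^3 + 5*a^2 - 2*a - 24)/(a*(a - 4))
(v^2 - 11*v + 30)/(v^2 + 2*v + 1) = (v^2 - 11*v + 30)/(v^2 + 2*v + 1)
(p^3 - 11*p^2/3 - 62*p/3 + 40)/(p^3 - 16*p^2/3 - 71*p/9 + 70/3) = 3*(p + 4)/(3*p + 7)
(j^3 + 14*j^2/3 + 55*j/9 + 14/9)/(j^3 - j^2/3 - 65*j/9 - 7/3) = (j + 2)/(j - 3)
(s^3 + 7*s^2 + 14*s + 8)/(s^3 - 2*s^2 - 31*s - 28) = (s + 2)/(s - 7)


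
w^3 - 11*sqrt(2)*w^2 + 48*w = w*(w - 8*sqrt(2))*(w - 3*sqrt(2))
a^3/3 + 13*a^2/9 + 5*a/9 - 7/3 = (a/3 + 1)*(a - 1)*(a + 7/3)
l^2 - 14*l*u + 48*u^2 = (l - 8*u)*(l - 6*u)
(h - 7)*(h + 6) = h^2 - h - 42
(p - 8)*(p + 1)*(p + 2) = p^3 - 5*p^2 - 22*p - 16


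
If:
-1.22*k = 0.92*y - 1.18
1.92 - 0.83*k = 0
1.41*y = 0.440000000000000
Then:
No Solution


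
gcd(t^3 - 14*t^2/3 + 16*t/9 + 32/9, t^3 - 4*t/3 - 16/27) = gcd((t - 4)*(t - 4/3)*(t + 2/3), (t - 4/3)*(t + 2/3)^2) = t^2 - 2*t/3 - 8/9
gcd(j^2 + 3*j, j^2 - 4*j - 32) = 1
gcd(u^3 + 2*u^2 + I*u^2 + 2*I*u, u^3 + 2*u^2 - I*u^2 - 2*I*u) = u^2 + 2*u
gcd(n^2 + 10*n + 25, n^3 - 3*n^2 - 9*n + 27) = 1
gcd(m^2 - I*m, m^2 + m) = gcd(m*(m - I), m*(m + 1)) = m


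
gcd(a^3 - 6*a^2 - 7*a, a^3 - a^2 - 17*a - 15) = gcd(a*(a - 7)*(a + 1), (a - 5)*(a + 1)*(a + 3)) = a + 1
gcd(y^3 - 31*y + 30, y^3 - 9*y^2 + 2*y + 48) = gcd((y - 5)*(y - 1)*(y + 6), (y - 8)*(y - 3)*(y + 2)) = 1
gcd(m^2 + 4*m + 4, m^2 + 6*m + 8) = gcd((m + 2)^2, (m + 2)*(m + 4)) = m + 2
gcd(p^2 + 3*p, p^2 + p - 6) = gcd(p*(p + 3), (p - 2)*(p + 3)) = p + 3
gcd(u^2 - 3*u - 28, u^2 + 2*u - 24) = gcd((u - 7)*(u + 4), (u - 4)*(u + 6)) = 1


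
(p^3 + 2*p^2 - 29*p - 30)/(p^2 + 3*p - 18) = (p^2 - 4*p - 5)/(p - 3)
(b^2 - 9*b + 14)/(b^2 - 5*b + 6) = (b - 7)/(b - 3)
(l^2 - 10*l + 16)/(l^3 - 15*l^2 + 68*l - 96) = (l - 2)/(l^2 - 7*l + 12)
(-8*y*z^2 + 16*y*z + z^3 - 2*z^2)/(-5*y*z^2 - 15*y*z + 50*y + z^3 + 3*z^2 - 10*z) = z*(8*y - z)/(5*y*z + 25*y - z^2 - 5*z)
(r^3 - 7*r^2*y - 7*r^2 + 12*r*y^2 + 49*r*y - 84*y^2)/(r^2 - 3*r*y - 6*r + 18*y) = (r^2 - 4*r*y - 7*r + 28*y)/(r - 6)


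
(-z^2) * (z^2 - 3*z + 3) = -z^4 + 3*z^3 - 3*z^2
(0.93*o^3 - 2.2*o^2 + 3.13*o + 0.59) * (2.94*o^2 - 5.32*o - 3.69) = 2.7342*o^5 - 11.4156*o^4 + 17.4745*o^3 - 6.799*o^2 - 14.6885*o - 2.1771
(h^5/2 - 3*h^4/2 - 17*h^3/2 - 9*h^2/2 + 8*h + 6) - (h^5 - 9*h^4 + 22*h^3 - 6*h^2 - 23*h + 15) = -h^5/2 + 15*h^4/2 - 61*h^3/2 + 3*h^2/2 + 31*h - 9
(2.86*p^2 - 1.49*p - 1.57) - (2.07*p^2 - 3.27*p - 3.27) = 0.79*p^2 + 1.78*p + 1.7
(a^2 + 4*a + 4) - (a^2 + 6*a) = 4 - 2*a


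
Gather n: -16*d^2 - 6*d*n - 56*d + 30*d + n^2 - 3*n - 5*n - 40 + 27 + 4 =-16*d^2 - 26*d + n^2 + n*(-6*d - 8) - 9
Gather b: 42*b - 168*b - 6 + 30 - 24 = -126*b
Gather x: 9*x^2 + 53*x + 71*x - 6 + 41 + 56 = 9*x^2 + 124*x + 91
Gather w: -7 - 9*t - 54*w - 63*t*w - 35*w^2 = -9*t - 35*w^2 + w*(-63*t - 54) - 7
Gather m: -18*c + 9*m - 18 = -18*c + 9*m - 18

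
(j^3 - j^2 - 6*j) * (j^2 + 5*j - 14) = j^5 + 4*j^4 - 25*j^3 - 16*j^2 + 84*j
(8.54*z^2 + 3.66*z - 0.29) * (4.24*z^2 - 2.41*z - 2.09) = 36.2096*z^4 - 5.063*z^3 - 27.8988*z^2 - 6.9505*z + 0.6061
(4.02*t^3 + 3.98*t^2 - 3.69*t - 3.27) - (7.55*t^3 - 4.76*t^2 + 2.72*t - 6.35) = -3.53*t^3 + 8.74*t^2 - 6.41*t + 3.08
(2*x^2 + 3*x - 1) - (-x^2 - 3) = 3*x^2 + 3*x + 2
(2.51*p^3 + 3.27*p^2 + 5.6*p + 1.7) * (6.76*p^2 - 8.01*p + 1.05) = 16.9676*p^5 + 2.0001*p^4 + 14.2988*p^3 - 29.9305*p^2 - 7.737*p + 1.785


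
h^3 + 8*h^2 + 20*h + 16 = (h + 2)^2*(h + 4)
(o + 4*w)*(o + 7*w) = o^2 + 11*o*w + 28*w^2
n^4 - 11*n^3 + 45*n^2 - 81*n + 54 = (n - 3)^3*(n - 2)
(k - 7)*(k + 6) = k^2 - k - 42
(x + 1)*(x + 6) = x^2 + 7*x + 6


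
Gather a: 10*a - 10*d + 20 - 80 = 10*a - 10*d - 60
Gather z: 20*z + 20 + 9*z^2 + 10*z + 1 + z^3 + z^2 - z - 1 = z^3 + 10*z^2 + 29*z + 20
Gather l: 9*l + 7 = 9*l + 7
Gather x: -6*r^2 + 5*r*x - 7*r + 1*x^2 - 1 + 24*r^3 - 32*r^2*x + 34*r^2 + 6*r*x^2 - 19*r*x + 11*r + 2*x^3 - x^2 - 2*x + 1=24*r^3 + 28*r^2 + 6*r*x^2 + 4*r + 2*x^3 + x*(-32*r^2 - 14*r - 2)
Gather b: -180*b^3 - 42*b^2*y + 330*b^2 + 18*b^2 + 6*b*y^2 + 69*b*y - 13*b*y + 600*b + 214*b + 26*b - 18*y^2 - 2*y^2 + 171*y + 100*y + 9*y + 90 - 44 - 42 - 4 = -180*b^3 + b^2*(348 - 42*y) + b*(6*y^2 + 56*y + 840) - 20*y^2 + 280*y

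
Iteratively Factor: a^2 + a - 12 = (a + 4)*(a - 3)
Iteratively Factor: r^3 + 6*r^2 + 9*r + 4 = (r + 1)*(r^2 + 5*r + 4) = (r + 1)^2*(r + 4)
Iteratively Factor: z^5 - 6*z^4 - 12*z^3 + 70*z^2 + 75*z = (z + 1)*(z^4 - 7*z^3 - 5*z^2 + 75*z) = z*(z + 1)*(z^3 - 7*z^2 - 5*z + 75) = z*(z + 1)*(z + 3)*(z^2 - 10*z + 25) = z*(z - 5)*(z + 1)*(z + 3)*(z - 5)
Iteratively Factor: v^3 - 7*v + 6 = (v + 3)*(v^2 - 3*v + 2) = (v - 2)*(v + 3)*(v - 1)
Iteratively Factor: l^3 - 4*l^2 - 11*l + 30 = (l - 2)*(l^2 - 2*l - 15) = (l - 5)*(l - 2)*(l + 3)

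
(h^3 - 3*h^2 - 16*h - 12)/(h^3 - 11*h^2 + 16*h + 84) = (h + 1)/(h - 7)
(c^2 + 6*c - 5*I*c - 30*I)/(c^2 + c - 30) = (c - 5*I)/(c - 5)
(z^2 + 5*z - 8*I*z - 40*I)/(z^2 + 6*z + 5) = (z - 8*I)/(z + 1)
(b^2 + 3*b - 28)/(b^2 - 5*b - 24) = (-b^2 - 3*b + 28)/(-b^2 + 5*b + 24)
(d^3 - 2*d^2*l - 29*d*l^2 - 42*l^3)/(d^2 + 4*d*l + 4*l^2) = (d^2 - 4*d*l - 21*l^2)/(d + 2*l)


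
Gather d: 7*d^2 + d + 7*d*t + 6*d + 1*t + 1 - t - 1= 7*d^2 + d*(7*t + 7)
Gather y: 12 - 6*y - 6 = 6 - 6*y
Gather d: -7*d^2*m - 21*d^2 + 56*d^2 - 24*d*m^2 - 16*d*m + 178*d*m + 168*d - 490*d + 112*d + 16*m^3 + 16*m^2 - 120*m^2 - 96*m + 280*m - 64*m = d^2*(35 - 7*m) + d*(-24*m^2 + 162*m - 210) + 16*m^3 - 104*m^2 + 120*m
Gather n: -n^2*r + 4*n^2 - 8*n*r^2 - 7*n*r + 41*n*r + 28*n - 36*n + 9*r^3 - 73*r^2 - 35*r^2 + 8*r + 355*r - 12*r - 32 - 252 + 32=n^2*(4 - r) + n*(-8*r^2 + 34*r - 8) + 9*r^3 - 108*r^2 + 351*r - 252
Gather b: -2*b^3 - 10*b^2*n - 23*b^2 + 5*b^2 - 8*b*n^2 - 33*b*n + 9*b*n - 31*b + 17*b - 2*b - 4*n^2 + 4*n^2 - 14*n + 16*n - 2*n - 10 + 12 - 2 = -2*b^3 + b^2*(-10*n - 18) + b*(-8*n^2 - 24*n - 16)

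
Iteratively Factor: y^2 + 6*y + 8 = (y + 2)*(y + 4)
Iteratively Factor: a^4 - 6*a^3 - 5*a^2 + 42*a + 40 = (a - 4)*(a^3 - 2*a^2 - 13*a - 10) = (a - 5)*(a - 4)*(a^2 + 3*a + 2) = (a - 5)*(a - 4)*(a + 2)*(a + 1)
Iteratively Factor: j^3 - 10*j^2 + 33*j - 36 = (j - 4)*(j^2 - 6*j + 9) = (j - 4)*(j - 3)*(j - 3)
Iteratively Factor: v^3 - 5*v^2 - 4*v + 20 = (v - 5)*(v^2 - 4) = (v - 5)*(v + 2)*(v - 2)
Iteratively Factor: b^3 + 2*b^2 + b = (b + 1)*(b^2 + b) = (b + 1)^2*(b)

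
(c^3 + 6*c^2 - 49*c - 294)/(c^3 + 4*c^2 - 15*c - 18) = (c^2 - 49)/(c^2 - 2*c - 3)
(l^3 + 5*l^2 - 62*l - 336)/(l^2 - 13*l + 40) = (l^2 + 13*l + 42)/(l - 5)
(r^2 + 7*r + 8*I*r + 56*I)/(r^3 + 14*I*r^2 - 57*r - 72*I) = (r + 7)/(r^2 + 6*I*r - 9)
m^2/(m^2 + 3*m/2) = 2*m/(2*m + 3)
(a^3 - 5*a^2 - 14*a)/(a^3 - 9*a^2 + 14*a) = (a + 2)/(a - 2)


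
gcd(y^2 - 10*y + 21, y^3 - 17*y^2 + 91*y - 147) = y^2 - 10*y + 21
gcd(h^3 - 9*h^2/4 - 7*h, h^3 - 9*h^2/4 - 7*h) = h^3 - 9*h^2/4 - 7*h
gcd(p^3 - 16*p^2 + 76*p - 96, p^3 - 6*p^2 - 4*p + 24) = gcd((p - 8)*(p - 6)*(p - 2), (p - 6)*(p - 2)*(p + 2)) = p^2 - 8*p + 12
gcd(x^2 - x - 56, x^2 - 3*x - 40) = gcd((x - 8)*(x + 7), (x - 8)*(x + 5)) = x - 8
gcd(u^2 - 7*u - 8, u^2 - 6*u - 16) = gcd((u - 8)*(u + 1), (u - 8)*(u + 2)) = u - 8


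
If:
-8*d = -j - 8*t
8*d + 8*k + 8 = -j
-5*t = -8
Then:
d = 3/10 - k/2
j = -4*k - 52/5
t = 8/5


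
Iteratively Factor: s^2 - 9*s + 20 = (s - 4)*(s - 5)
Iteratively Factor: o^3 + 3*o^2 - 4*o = (o - 1)*(o^2 + 4*o) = (o - 1)*(o + 4)*(o)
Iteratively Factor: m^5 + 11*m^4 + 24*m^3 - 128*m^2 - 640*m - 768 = (m + 3)*(m^4 + 8*m^3 - 128*m - 256) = (m + 3)*(m + 4)*(m^3 + 4*m^2 - 16*m - 64) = (m + 3)*(m + 4)^2*(m^2 - 16) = (m + 3)*(m + 4)^3*(m - 4)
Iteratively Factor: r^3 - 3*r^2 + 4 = (r - 2)*(r^2 - r - 2) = (r - 2)^2*(r + 1)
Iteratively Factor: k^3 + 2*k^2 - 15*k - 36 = (k + 3)*(k^2 - k - 12) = (k - 4)*(k + 3)*(k + 3)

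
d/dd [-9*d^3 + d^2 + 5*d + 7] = -27*d^2 + 2*d + 5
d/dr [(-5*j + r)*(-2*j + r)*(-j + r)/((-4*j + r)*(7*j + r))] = (-446*j^4 + 468*j^3*r - 125*j^2*r^2 + 6*j*r^3 + r^4)/(784*j^4 - 168*j^3*r - 47*j^2*r^2 + 6*j*r^3 + r^4)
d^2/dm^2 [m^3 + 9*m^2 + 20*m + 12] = 6*m + 18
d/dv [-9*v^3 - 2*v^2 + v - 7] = -27*v^2 - 4*v + 1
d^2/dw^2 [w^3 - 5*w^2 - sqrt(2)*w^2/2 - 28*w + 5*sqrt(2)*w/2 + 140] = 6*w - 10 - sqrt(2)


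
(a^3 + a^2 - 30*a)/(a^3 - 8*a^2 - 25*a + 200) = a*(a + 6)/(a^2 - 3*a - 40)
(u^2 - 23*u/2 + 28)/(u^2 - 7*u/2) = (u - 8)/u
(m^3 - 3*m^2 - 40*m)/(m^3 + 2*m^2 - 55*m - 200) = m/(m + 5)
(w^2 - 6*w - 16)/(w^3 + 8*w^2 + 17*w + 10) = (w - 8)/(w^2 + 6*w + 5)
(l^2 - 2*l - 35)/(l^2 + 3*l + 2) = (l^2 - 2*l - 35)/(l^2 + 3*l + 2)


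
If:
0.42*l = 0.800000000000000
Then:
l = 1.90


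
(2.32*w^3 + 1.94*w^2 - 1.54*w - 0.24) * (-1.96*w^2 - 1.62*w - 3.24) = -4.5472*w^5 - 7.5608*w^4 - 7.6412*w^3 - 3.3204*w^2 + 5.3784*w + 0.7776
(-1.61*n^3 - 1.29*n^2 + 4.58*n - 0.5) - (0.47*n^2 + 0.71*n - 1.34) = -1.61*n^3 - 1.76*n^2 + 3.87*n + 0.84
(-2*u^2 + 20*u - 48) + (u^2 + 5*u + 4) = -u^2 + 25*u - 44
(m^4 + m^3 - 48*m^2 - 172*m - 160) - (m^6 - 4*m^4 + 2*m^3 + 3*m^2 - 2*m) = -m^6 + 5*m^4 - m^3 - 51*m^2 - 170*m - 160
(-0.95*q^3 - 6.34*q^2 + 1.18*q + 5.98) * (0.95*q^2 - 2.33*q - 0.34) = -0.9025*q^5 - 3.8095*q^4 + 16.2162*q^3 + 5.0872*q^2 - 14.3346*q - 2.0332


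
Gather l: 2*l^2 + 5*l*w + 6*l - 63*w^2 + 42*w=2*l^2 + l*(5*w + 6) - 63*w^2 + 42*w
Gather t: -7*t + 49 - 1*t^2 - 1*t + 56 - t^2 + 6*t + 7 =-2*t^2 - 2*t + 112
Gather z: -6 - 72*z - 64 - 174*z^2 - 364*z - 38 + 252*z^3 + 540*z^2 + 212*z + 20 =252*z^3 + 366*z^2 - 224*z - 88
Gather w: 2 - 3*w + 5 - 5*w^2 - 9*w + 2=-5*w^2 - 12*w + 9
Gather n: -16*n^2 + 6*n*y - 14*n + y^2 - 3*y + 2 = -16*n^2 + n*(6*y - 14) + y^2 - 3*y + 2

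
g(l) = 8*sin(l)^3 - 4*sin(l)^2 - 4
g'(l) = 24*sin(l)^2*cos(l) - 8*sin(l)*cos(l) = 8*(3*sin(l) - 1)*sin(l)*cos(l)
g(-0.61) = -6.82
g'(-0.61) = 10.21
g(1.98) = -1.19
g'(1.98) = -5.12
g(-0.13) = -4.08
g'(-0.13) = 1.43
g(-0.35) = -4.79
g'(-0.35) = 5.23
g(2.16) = -2.17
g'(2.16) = -5.52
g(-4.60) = -0.10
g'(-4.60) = -1.77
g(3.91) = -8.62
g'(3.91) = -12.33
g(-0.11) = -4.06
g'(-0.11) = 1.16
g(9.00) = -4.12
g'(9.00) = -0.71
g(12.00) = -6.39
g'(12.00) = 9.45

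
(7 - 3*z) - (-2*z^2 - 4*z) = 2*z^2 + z + 7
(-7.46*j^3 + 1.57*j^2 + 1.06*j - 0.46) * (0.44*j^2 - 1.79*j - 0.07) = -3.2824*j^5 + 14.0442*j^4 - 1.8217*j^3 - 2.2097*j^2 + 0.7492*j + 0.0322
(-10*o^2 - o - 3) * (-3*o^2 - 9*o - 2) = 30*o^4 + 93*o^3 + 38*o^2 + 29*o + 6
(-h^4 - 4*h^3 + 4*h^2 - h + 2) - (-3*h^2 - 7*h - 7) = -h^4 - 4*h^3 + 7*h^2 + 6*h + 9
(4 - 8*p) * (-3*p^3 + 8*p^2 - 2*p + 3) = 24*p^4 - 76*p^3 + 48*p^2 - 32*p + 12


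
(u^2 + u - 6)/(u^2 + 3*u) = (u - 2)/u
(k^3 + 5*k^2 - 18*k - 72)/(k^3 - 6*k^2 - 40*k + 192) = (k + 3)/(k - 8)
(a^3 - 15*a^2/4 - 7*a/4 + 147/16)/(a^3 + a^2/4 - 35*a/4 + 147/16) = (4*a^2 - 8*a - 21)/(4*a^2 + 8*a - 21)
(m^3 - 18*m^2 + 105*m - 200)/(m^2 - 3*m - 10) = (m^2 - 13*m + 40)/(m + 2)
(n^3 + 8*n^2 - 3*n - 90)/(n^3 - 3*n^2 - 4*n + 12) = (n^2 + 11*n + 30)/(n^2 - 4)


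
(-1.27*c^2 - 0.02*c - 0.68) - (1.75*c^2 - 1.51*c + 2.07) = -3.02*c^2 + 1.49*c - 2.75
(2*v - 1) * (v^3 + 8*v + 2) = 2*v^4 - v^3 + 16*v^2 - 4*v - 2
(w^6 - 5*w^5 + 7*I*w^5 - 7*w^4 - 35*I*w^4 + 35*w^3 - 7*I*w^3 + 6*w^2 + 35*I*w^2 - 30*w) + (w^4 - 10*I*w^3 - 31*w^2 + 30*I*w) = w^6 - 5*w^5 + 7*I*w^5 - 6*w^4 - 35*I*w^4 + 35*w^3 - 17*I*w^3 - 25*w^2 + 35*I*w^2 - 30*w + 30*I*w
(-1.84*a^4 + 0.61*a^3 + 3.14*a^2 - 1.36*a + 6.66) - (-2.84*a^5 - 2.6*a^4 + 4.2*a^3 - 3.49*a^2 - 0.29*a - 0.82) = 2.84*a^5 + 0.76*a^4 - 3.59*a^3 + 6.63*a^2 - 1.07*a + 7.48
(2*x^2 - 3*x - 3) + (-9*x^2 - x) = -7*x^2 - 4*x - 3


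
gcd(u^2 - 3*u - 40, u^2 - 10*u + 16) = u - 8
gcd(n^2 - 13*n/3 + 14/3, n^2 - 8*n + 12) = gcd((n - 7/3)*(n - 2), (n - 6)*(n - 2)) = n - 2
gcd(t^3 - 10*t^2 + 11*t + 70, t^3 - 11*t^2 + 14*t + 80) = t^2 - 3*t - 10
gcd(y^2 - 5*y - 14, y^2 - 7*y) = y - 7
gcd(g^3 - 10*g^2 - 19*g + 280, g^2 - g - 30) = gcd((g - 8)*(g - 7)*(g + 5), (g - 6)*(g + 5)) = g + 5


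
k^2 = k^2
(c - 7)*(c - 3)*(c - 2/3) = c^3 - 32*c^2/3 + 83*c/3 - 14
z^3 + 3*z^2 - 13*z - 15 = (z - 3)*(z + 1)*(z + 5)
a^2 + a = a*(a + 1)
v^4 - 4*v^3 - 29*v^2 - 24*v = v*(v - 8)*(v + 1)*(v + 3)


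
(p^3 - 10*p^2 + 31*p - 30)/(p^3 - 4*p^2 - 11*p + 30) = (p - 3)/(p + 3)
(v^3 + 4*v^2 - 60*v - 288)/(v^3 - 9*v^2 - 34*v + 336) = (v + 6)/(v - 7)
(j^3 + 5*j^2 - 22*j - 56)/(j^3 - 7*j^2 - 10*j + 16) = (j^2 + 3*j - 28)/(j^2 - 9*j + 8)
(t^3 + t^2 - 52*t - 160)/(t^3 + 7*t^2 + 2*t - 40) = (t - 8)/(t - 2)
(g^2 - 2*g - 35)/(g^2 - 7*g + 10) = (g^2 - 2*g - 35)/(g^2 - 7*g + 10)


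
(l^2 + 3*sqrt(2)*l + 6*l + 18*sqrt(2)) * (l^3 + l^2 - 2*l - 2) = l^5 + 3*sqrt(2)*l^4 + 7*l^4 + 4*l^3 + 21*sqrt(2)*l^3 - 14*l^2 + 12*sqrt(2)*l^2 - 42*sqrt(2)*l - 12*l - 36*sqrt(2)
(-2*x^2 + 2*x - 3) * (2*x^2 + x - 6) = -4*x^4 + 2*x^3 + 8*x^2 - 15*x + 18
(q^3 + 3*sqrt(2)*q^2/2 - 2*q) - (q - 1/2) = q^3 + 3*sqrt(2)*q^2/2 - 3*q + 1/2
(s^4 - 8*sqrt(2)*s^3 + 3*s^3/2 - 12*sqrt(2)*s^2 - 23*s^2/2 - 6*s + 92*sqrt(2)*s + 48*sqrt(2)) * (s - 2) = s^5 - 8*sqrt(2)*s^4 - s^4/2 - 29*s^3/2 + 4*sqrt(2)*s^3 + 17*s^2 + 116*sqrt(2)*s^2 - 136*sqrt(2)*s + 12*s - 96*sqrt(2)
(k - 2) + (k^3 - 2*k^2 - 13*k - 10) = k^3 - 2*k^2 - 12*k - 12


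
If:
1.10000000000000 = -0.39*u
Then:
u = -2.82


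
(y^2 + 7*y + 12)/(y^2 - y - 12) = (y + 4)/(y - 4)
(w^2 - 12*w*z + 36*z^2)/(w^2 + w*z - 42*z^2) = (w - 6*z)/(w + 7*z)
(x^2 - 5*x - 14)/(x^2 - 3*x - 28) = (x + 2)/(x + 4)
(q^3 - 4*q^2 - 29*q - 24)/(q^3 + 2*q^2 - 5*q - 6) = (q - 8)/(q - 2)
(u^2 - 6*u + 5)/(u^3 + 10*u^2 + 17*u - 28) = (u - 5)/(u^2 + 11*u + 28)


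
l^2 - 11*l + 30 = (l - 6)*(l - 5)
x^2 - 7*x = x*(x - 7)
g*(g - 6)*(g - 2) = g^3 - 8*g^2 + 12*g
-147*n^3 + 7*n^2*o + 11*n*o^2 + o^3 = (-3*n + o)*(7*n + o)^2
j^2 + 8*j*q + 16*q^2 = (j + 4*q)^2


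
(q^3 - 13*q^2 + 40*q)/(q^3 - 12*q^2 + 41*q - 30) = q*(q - 8)/(q^2 - 7*q + 6)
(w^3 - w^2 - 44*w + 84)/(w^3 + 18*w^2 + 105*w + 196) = (w^2 - 8*w + 12)/(w^2 + 11*w + 28)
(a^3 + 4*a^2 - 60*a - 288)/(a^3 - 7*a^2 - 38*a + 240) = (a + 6)/(a - 5)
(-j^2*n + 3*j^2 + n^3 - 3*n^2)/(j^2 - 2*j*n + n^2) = (-j*n + 3*j - n^2 + 3*n)/(j - n)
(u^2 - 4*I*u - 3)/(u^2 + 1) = (u - 3*I)/(u + I)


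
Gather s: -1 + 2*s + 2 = 2*s + 1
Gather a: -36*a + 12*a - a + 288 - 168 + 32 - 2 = 150 - 25*a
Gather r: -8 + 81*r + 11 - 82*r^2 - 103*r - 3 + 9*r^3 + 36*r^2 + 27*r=9*r^3 - 46*r^2 + 5*r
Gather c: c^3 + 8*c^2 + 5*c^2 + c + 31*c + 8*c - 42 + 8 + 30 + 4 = c^3 + 13*c^2 + 40*c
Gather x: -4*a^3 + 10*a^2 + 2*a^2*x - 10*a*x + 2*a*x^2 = -4*a^3 + 10*a^2 + 2*a*x^2 + x*(2*a^2 - 10*a)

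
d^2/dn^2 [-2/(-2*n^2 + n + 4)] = 4*(4*n^2 - 2*n - (4*n - 1)^2 - 8)/(-2*n^2 + n + 4)^3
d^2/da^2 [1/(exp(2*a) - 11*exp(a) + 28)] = ((11 - 4*exp(a))*(exp(2*a) - 11*exp(a) + 28) + 2*(2*exp(a) - 11)^2*exp(a))*exp(a)/(exp(2*a) - 11*exp(a) + 28)^3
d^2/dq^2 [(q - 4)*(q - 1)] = 2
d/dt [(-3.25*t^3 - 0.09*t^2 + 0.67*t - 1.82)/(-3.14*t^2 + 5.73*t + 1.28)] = (10.205*t^4 - 37.245*t^3 - 10.8919*t^2 - 11.66*t + 11.2862)/(9.8596*t^4 - 35.9844*t^3 + 24.7945*t^2 + 14.6688*t + 1.6384)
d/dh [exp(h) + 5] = exp(h)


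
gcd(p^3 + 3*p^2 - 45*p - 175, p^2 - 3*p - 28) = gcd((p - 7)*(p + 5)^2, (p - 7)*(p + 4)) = p - 7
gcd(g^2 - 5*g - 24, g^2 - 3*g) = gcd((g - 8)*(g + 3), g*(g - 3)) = 1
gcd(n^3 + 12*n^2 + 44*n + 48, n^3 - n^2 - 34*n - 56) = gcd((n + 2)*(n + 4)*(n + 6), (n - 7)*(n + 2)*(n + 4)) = n^2 + 6*n + 8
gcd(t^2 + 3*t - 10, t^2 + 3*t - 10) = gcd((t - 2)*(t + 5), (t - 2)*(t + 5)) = t^2 + 3*t - 10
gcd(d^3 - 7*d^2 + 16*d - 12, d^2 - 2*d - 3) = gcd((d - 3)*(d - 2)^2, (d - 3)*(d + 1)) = d - 3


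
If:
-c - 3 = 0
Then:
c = -3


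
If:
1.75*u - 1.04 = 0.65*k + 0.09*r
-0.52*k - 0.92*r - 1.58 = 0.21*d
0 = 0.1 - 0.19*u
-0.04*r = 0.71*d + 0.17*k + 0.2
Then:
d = -0.20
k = 0.05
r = -1.70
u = 0.53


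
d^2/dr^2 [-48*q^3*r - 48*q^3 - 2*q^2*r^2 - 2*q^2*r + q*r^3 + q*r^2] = 2*q*(-2*q + 3*r + 1)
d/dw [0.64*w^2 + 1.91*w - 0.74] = 1.28*w + 1.91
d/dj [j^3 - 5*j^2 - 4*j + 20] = 3*j^2 - 10*j - 4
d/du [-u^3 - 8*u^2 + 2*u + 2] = -3*u^2 - 16*u + 2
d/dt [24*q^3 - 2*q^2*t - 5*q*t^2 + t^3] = -2*q^2 - 10*q*t + 3*t^2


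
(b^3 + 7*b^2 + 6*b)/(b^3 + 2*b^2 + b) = (b + 6)/(b + 1)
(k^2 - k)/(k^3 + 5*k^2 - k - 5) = k/(k^2 + 6*k + 5)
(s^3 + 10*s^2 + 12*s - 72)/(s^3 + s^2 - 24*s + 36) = (s + 6)/(s - 3)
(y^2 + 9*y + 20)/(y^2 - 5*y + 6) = (y^2 + 9*y + 20)/(y^2 - 5*y + 6)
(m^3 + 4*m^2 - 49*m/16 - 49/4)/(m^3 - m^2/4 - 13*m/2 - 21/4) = (m^2 + 9*m/4 - 7)/(m^2 - 2*m - 3)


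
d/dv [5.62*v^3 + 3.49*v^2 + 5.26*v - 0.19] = 16.86*v^2 + 6.98*v + 5.26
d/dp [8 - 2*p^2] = -4*p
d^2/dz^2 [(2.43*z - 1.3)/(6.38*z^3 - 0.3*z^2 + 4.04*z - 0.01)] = (593.470152*z^5 - 662.89476*z^4 - 85.0188719999999*z^3 - 199.888152*z^2 + 8.91221999999999*z - 42.232016)/(259.694072*z^9 - 36.63396*z^8 + 495.059928*z^7 - 47.643492*z^6 + 313.601064*z^5 - 16.238652*z^4 + 66.013898*z^3 - 0.489738*z^2 + 0.001212*z - 1.0e-6)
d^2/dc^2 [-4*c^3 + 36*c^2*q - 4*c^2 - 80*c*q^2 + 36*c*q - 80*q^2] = -24*c + 72*q - 8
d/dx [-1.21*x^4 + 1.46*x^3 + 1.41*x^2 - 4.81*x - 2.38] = -4.84*x^3 + 4.38*x^2 + 2.82*x - 4.81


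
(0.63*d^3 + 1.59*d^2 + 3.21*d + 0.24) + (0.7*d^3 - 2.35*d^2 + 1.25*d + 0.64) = 1.33*d^3 - 0.76*d^2 + 4.46*d + 0.88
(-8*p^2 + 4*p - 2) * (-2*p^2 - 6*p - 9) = 16*p^4 + 40*p^3 + 52*p^2 - 24*p + 18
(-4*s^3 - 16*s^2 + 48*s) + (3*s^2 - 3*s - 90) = -4*s^3 - 13*s^2 + 45*s - 90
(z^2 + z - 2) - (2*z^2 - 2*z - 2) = -z^2 + 3*z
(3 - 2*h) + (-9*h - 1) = 2 - 11*h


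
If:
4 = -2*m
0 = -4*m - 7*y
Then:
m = -2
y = 8/7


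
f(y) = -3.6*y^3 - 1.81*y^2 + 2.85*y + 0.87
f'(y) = -10.8*y^2 - 3.62*y + 2.85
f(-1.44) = 3.76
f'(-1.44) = -14.33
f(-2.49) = 38.13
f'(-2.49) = -55.10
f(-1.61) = 6.61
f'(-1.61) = -19.32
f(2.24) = -42.29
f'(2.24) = -59.45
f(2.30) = -45.95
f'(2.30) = -62.61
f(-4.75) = 332.31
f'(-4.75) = -223.63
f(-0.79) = -0.74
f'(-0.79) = -1.03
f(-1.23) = 1.33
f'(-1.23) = -9.04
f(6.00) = -824.79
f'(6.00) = -407.67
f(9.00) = -2744.49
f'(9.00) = -904.53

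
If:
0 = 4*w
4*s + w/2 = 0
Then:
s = 0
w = 0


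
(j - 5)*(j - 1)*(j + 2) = j^3 - 4*j^2 - 7*j + 10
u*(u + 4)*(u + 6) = u^3 + 10*u^2 + 24*u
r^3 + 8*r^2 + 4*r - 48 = (r - 2)*(r + 4)*(r + 6)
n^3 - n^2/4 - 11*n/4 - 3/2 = (n - 2)*(n + 3/4)*(n + 1)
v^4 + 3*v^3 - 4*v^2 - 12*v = v*(v - 2)*(v + 2)*(v + 3)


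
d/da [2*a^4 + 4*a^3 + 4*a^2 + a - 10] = 8*a^3 + 12*a^2 + 8*a + 1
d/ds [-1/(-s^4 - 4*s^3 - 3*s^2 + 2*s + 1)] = 2*(-2*s^3 - 6*s^2 - 3*s + 1)/(s^4 + 4*s^3 + 3*s^2 - 2*s - 1)^2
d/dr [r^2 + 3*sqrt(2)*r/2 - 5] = 2*r + 3*sqrt(2)/2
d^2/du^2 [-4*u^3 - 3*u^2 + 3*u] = -24*u - 6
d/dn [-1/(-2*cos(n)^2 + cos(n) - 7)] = (4*cos(n) - 1)*sin(n)/(-cos(n) + cos(2*n) + 8)^2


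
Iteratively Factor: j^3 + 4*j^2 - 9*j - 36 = (j - 3)*(j^2 + 7*j + 12) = (j - 3)*(j + 3)*(j + 4)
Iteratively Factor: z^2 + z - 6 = (z + 3)*(z - 2)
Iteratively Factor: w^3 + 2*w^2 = (w)*(w^2 + 2*w) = w*(w + 2)*(w)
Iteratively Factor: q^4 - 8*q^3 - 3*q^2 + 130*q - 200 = (q - 5)*(q^3 - 3*q^2 - 18*q + 40) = (q - 5)*(q + 4)*(q^2 - 7*q + 10) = (q - 5)^2*(q + 4)*(q - 2)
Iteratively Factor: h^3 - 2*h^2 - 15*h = (h)*(h^2 - 2*h - 15) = h*(h - 5)*(h + 3)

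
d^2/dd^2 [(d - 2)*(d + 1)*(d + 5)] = 6*d + 8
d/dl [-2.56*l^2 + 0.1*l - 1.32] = 0.1 - 5.12*l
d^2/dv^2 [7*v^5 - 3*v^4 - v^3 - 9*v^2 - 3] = 140*v^3 - 36*v^2 - 6*v - 18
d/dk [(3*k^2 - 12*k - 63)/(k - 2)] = 3*(k^2 - 4*k + 29)/(k^2 - 4*k + 4)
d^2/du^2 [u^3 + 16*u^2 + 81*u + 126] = 6*u + 32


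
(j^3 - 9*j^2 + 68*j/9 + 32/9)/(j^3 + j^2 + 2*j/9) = (3*j^2 - 28*j + 32)/(j*(3*j + 2))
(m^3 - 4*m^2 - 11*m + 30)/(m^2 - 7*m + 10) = m + 3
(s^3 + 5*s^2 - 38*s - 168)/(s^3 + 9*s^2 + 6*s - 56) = (s - 6)/(s - 2)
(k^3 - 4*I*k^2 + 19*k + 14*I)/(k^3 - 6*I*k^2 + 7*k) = (k + 2*I)/k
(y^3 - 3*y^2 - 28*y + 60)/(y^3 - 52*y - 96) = (-y^3 + 3*y^2 + 28*y - 60)/(-y^3 + 52*y + 96)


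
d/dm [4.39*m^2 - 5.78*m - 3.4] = 8.78*m - 5.78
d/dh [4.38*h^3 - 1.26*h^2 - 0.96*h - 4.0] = 13.14*h^2 - 2.52*h - 0.96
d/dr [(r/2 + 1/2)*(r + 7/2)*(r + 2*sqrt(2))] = 3*r^2/2 + 2*sqrt(2)*r + 9*r/2 + 7/4 + 9*sqrt(2)/2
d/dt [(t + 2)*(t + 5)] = 2*t + 7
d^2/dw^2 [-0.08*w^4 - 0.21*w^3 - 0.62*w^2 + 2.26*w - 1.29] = -0.96*w^2 - 1.26*w - 1.24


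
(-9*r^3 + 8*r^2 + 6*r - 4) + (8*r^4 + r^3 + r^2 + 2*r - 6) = 8*r^4 - 8*r^3 + 9*r^2 + 8*r - 10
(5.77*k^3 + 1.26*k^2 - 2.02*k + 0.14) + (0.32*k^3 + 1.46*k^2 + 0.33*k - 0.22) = 6.09*k^3 + 2.72*k^2 - 1.69*k - 0.08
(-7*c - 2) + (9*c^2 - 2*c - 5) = 9*c^2 - 9*c - 7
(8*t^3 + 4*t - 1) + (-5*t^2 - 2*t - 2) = 8*t^3 - 5*t^2 + 2*t - 3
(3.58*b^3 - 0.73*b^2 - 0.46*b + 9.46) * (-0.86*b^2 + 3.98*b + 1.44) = -3.0788*b^5 + 14.8762*b^4 + 2.6454*b^3 - 11.0176*b^2 + 36.9884*b + 13.6224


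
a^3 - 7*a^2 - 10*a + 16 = (a - 8)*(a - 1)*(a + 2)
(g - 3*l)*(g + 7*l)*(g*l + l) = g^3*l + 4*g^2*l^2 + g^2*l - 21*g*l^3 + 4*g*l^2 - 21*l^3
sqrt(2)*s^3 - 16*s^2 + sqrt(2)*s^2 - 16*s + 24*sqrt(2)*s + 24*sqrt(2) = (s - 6*sqrt(2))*(s - 2*sqrt(2))*(sqrt(2)*s + sqrt(2))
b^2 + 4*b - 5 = (b - 1)*(b + 5)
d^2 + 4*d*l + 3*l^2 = (d + l)*(d + 3*l)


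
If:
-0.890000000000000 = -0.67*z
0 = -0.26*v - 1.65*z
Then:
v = -8.43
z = 1.33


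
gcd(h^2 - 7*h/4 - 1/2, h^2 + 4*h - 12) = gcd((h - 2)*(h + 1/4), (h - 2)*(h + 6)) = h - 2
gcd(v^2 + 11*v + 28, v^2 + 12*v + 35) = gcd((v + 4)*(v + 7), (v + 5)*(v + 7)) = v + 7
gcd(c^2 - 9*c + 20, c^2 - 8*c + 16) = c - 4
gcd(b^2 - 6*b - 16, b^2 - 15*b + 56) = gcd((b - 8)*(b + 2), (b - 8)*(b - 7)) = b - 8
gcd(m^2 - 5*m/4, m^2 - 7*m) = m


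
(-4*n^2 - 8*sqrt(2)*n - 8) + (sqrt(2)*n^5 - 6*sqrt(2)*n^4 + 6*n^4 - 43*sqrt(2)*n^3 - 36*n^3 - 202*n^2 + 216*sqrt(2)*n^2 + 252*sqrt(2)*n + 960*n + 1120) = sqrt(2)*n^5 - 6*sqrt(2)*n^4 + 6*n^4 - 43*sqrt(2)*n^3 - 36*n^3 - 206*n^2 + 216*sqrt(2)*n^2 + 244*sqrt(2)*n + 960*n + 1112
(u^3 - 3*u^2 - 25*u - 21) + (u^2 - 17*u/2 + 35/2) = u^3 - 2*u^2 - 67*u/2 - 7/2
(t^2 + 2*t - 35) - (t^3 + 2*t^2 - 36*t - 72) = -t^3 - t^2 + 38*t + 37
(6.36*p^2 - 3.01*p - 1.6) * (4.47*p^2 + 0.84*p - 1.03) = 28.4292*p^4 - 8.1123*p^3 - 16.2312*p^2 + 1.7563*p + 1.648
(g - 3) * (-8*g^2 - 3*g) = -8*g^3 + 21*g^2 + 9*g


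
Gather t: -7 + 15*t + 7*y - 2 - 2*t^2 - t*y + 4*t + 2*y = -2*t^2 + t*(19 - y) + 9*y - 9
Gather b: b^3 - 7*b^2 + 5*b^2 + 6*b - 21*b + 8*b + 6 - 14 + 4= b^3 - 2*b^2 - 7*b - 4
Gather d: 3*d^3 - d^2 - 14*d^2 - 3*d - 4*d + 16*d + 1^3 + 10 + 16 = 3*d^3 - 15*d^2 + 9*d + 27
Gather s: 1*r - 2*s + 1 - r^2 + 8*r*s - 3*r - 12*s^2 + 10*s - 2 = -r^2 - 2*r - 12*s^2 + s*(8*r + 8) - 1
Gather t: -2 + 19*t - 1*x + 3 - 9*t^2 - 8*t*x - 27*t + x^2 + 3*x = -9*t^2 + t*(-8*x - 8) + x^2 + 2*x + 1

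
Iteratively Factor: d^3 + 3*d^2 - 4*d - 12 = (d + 2)*(d^2 + d - 6) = (d + 2)*(d + 3)*(d - 2)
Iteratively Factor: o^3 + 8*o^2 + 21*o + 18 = (o + 2)*(o^2 + 6*o + 9) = (o + 2)*(o + 3)*(o + 3)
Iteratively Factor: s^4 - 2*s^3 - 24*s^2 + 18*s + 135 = (s + 3)*(s^3 - 5*s^2 - 9*s + 45) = (s - 3)*(s + 3)*(s^2 - 2*s - 15) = (s - 5)*(s - 3)*(s + 3)*(s + 3)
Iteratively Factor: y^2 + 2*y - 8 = (y + 4)*(y - 2)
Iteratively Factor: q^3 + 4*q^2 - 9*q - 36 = (q + 3)*(q^2 + q - 12) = (q - 3)*(q + 3)*(q + 4)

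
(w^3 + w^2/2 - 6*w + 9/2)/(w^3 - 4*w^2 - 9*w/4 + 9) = 2*(w^2 + 2*w - 3)/(2*w^2 - 5*w - 12)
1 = 1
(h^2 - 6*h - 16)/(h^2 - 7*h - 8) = (h + 2)/(h + 1)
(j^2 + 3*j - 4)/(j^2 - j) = (j + 4)/j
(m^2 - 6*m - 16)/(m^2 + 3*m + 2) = (m - 8)/(m + 1)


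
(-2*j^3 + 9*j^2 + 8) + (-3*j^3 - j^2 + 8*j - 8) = -5*j^3 + 8*j^2 + 8*j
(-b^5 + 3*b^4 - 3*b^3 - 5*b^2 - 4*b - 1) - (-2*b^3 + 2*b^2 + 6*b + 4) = -b^5 + 3*b^4 - b^3 - 7*b^2 - 10*b - 5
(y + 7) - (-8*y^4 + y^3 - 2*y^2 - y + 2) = 8*y^4 - y^3 + 2*y^2 + 2*y + 5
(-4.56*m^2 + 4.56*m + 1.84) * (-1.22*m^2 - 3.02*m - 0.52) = 5.5632*m^4 + 8.208*m^3 - 13.6448*m^2 - 7.928*m - 0.9568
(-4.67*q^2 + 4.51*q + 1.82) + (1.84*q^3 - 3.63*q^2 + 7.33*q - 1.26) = 1.84*q^3 - 8.3*q^2 + 11.84*q + 0.56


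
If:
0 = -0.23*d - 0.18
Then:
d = -0.78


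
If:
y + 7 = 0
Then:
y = -7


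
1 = 1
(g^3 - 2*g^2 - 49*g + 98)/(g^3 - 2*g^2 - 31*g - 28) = (g^2 + 5*g - 14)/(g^2 + 5*g + 4)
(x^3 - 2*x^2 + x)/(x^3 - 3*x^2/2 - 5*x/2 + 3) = 2*x*(x - 1)/(2*x^2 - x - 6)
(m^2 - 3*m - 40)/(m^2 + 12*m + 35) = (m - 8)/(m + 7)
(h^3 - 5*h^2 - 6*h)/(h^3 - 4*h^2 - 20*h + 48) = h*(h + 1)/(h^2 + 2*h - 8)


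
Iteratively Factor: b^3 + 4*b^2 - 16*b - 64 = (b - 4)*(b^2 + 8*b + 16) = (b - 4)*(b + 4)*(b + 4)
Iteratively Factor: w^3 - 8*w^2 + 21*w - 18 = (w - 2)*(w^2 - 6*w + 9) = (w - 3)*(w - 2)*(w - 3)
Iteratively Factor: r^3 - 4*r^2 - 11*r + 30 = (r - 5)*(r^2 + r - 6) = (r - 5)*(r + 3)*(r - 2)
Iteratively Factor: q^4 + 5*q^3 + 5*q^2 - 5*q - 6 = (q + 3)*(q^3 + 2*q^2 - q - 2) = (q + 1)*(q + 3)*(q^2 + q - 2) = (q + 1)*(q + 2)*(q + 3)*(q - 1)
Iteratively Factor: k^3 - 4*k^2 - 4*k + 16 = (k - 2)*(k^2 - 2*k - 8) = (k - 2)*(k + 2)*(k - 4)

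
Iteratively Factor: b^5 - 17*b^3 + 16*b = (b)*(b^4 - 17*b^2 + 16) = b*(b - 4)*(b^3 + 4*b^2 - b - 4) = b*(b - 4)*(b + 1)*(b^2 + 3*b - 4) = b*(b - 4)*(b + 1)*(b + 4)*(b - 1)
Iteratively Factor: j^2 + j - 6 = (j - 2)*(j + 3)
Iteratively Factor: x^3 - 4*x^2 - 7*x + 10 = (x - 1)*(x^2 - 3*x - 10) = (x - 1)*(x + 2)*(x - 5)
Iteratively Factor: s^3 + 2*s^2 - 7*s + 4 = (s - 1)*(s^2 + 3*s - 4) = (s - 1)*(s + 4)*(s - 1)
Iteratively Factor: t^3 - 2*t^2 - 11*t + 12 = (t - 1)*(t^2 - t - 12) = (t - 4)*(t - 1)*(t + 3)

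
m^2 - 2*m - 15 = (m - 5)*(m + 3)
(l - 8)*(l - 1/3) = l^2 - 25*l/3 + 8/3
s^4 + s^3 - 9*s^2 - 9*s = s*(s - 3)*(s + 1)*(s + 3)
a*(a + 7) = a^2 + 7*a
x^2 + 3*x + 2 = (x + 1)*(x + 2)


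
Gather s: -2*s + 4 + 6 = 10 - 2*s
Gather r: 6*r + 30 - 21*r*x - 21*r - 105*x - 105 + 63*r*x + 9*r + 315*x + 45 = r*(42*x - 6) + 210*x - 30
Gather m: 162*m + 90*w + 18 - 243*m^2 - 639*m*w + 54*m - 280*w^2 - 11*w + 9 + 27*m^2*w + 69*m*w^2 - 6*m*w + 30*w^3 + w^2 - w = m^2*(27*w - 243) + m*(69*w^2 - 645*w + 216) + 30*w^3 - 279*w^2 + 78*w + 27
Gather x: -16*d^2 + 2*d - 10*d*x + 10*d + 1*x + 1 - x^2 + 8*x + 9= -16*d^2 + 12*d - x^2 + x*(9 - 10*d) + 10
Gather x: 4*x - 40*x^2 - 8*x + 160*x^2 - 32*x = 120*x^2 - 36*x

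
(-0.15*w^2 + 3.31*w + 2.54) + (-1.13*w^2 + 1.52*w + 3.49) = -1.28*w^2 + 4.83*w + 6.03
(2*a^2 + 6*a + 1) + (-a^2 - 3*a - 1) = a^2 + 3*a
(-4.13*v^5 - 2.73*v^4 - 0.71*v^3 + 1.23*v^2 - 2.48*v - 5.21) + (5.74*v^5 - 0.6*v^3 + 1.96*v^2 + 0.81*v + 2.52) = 1.61*v^5 - 2.73*v^4 - 1.31*v^3 + 3.19*v^2 - 1.67*v - 2.69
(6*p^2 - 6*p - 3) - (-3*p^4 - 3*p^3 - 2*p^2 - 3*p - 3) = 3*p^4 + 3*p^3 + 8*p^2 - 3*p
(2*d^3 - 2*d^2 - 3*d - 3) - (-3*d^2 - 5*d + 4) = 2*d^3 + d^2 + 2*d - 7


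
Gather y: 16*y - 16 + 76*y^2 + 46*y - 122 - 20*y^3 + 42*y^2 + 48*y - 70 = -20*y^3 + 118*y^2 + 110*y - 208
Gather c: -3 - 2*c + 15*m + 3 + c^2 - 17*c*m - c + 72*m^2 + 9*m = c^2 + c*(-17*m - 3) + 72*m^2 + 24*m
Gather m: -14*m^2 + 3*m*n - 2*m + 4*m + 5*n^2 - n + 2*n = -14*m^2 + m*(3*n + 2) + 5*n^2 + n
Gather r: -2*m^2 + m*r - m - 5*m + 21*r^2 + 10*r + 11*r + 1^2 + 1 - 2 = -2*m^2 - 6*m + 21*r^2 + r*(m + 21)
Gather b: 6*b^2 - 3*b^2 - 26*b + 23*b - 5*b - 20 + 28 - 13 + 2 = 3*b^2 - 8*b - 3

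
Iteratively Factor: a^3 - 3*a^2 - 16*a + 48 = (a - 3)*(a^2 - 16) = (a - 4)*(a - 3)*(a + 4)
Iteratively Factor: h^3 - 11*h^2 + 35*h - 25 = (h - 5)*(h^2 - 6*h + 5) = (h - 5)^2*(h - 1)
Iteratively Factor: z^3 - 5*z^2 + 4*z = (z - 1)*(z^2 - 4*z) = z*(z - 1)*(z - 4)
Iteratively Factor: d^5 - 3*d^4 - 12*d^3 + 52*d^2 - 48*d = (d - 2)*(d^4 - d^3 - 14*d^2 + 24*d) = (d - 2)^2*(d^3 + d^2 - 12*d) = (d - 2)^2*(d + 4)*(d^2 - 3*d) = (d - 3)*(d - 2)^2*(d + 4)*(d)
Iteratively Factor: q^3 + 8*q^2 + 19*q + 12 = (q + 1)*(q^2 + 7*q + 12) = (q + 1)*(q + 3)*(q + 4)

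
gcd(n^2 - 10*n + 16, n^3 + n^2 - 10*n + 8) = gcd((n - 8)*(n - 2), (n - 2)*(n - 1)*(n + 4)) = n - 2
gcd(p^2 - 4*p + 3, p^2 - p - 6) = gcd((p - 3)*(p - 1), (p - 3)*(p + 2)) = p - 3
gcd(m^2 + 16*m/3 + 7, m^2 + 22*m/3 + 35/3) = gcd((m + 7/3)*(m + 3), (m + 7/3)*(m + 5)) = m + 7/3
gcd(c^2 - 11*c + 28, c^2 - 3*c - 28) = c - 7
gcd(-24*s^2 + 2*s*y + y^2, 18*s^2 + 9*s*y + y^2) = 6*s + y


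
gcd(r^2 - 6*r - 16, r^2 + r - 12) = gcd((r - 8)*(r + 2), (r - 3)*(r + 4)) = 1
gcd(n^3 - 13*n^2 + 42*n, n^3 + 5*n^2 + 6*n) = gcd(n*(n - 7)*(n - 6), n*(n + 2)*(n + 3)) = n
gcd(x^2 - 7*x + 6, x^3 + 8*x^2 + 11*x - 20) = x - 1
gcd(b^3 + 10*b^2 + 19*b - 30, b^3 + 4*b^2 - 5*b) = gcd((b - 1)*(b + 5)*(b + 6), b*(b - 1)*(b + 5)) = b^2 + 4*b - 5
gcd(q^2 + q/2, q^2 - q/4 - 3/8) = q + 1/2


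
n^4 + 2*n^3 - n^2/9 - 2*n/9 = n*(n - 1/3)*(n + 1/3)*(n + 2)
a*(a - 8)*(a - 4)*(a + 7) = a^4 - 5*a^3 - 52*a^2 + 224*a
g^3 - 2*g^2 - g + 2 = (g - 2)*(g - 1)*(g + 1)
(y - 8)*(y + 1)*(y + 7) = y^3 - 57*y - 56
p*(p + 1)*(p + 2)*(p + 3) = p^4 + 6*p^3 + 11*p^2 + 6*p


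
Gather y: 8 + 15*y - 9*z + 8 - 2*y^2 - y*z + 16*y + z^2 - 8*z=-2*y^2 + y*(31 - z) + z^2 - 17*z + 16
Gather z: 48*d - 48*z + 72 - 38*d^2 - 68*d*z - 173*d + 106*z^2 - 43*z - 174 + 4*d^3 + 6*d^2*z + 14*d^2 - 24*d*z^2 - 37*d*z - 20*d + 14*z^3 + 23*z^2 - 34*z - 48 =4*d^3 - 24*d^2 - 145*d + 14*z^3 + z^2*(129 - 24*d) + z*(6*d^2 - 105*d - 125) - 150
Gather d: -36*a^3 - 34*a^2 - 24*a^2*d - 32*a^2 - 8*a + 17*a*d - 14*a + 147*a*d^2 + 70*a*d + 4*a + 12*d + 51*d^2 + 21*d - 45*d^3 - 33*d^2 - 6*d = -36*a^3 - 66*a^2 - 18*a - 45*d^3 + d^2*(147*a + 18) + d*(-24*a^2 + 87*a + 27)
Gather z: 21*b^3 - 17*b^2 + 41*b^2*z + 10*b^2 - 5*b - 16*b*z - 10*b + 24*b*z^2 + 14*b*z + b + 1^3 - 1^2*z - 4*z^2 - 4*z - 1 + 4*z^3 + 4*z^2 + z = 21*b^3 - 7*b^2 + 24*b*z^2 - 14*b + 4*z^3 + z*(41*b^2 - 2*b - 4)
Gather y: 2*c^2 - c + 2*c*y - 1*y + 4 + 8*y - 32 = 2*c^2 - c + y*(2*c + 7) - 28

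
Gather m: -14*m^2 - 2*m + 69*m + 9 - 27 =-14*m^2 + 67*m - 18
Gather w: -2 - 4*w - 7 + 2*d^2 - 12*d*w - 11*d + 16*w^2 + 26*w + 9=2*d^2 - 11*d + 16*w^2 + w*(22 - 12*d)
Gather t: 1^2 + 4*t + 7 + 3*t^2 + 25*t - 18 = 3*t^2 + 29*t - 10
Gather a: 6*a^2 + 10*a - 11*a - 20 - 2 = 6*a^2 - a - 22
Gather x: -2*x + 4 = 4 - 2*x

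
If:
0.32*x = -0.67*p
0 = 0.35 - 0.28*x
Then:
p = -0.60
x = 1.25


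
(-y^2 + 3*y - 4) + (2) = -y^2 + 3*y - 2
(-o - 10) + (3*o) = 2*o - 10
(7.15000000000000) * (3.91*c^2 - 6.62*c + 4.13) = 27.9565*c^2 - 47.333*c + 29.5295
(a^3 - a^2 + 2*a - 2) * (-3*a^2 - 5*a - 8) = -3*a^5 - 2*a^4 - 9*a^3 + 4*a^2 - 6*a + 16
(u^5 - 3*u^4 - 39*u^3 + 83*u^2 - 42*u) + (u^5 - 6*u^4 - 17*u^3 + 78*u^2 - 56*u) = 2*u^5 - 9*u^4 - 56*u^3 + 161*u^2 - 98*u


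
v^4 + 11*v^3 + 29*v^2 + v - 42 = (v - 1)*(v + 2)*(v + 3)*(v + 7)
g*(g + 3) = g^2 + 3*g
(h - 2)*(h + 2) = h^2 - 4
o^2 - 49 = (o - 7)*(o + 7)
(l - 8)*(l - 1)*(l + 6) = l^3 - 3*l^2 - 46*l + 48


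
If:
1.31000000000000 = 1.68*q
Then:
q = 0.78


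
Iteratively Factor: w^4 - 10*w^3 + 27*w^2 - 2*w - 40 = (w - 4)*(w^3 - 6*w^2 + 3*w + 10) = (w - 4)*(w - 2)*(w^2 - 4*w - 5) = (w - 5)*(w - 4)*(w - 2)*(w + 1)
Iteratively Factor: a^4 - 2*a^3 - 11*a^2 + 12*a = (a - 1)*(a^3 - a^2 - 12*a) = (a - 4)*(a - 1)*(a^2 + 3*a) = a*(a - 4)*(a - 1)*(a + 3)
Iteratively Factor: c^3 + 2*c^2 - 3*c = (c - 1)*(c^2 + 3*c) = (c - 1)*(c + 3)*(c)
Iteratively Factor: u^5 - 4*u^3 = (u)*(u^4 - 4*u^2) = u^2*(u^3 - 4*u) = u^2*(u - 2)*(u^2 + 2*u) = u^2*(u - 2)*(u + 2)*(u)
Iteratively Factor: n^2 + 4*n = (n + 4)*(n)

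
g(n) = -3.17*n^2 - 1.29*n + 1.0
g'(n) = -6.34*n - 1.29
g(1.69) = -10.23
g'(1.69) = -12.00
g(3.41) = -40.26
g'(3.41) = -22.91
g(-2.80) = -20.24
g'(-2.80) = 16.46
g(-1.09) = -1.36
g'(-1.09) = 5.62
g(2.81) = -27.66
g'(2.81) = -19.11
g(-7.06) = -147.90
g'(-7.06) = 43.47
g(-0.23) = 1.13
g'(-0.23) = 0.17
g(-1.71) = -6.06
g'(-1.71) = 9.55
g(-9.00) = -244.16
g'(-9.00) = 55.77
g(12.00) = -470.96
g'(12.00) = -77.37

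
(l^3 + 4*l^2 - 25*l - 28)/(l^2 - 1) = (l^2 + 3*l - 28)/(l - 1)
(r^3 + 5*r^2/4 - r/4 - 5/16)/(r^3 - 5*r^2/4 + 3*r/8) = (8*r^2 + 14*r + 5)/(2*r*(4*r - 3))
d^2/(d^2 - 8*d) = d/(d - 8)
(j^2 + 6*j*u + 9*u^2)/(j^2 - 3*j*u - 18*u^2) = (-j - 3*u)/(-j + 6*u)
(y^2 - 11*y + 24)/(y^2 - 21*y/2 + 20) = 2*(y - 3)/(2*y - 5)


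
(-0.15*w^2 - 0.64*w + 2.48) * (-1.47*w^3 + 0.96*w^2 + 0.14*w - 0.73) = 0.2205*w^5 + 0.7968*w^4 - 4.281*w^3 + 2.4007*w^2 + 0.8144*w - 1.8104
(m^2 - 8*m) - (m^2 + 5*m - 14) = 14 - 13*m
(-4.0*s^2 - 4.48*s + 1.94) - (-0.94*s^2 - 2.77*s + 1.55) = -3.06*s^2 - 1.71*s + 0.39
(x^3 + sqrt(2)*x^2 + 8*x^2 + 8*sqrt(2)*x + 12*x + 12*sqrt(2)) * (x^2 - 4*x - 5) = x^5 + sqrt(2)*x^4 + 4*x^4 - 25*x^3 + 4*sqrt(2)*x^3 - 88*x^2 - 25*sqrt(2)*x^2 - 88*sqrt(2)*x - 60*x - 60*sqrt(2)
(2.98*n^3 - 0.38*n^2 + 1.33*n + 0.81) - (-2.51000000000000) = 2.98*n^3 - 0.38*n^2 + 1.33*n + 3.32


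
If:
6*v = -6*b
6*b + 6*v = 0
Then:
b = -v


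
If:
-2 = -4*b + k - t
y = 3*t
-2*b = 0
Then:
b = 0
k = y/3 - 2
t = y/3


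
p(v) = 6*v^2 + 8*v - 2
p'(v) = 12*v + 8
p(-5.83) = 155.29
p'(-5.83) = -61.96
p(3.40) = 94.56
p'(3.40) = 48.80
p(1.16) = 15.35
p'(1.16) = 21.92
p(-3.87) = 56.90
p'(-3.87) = -38.44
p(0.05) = -1.58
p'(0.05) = 8.60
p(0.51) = 3.64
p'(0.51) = 14.12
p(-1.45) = -0.98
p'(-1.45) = -9.40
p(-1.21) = -2.90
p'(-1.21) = -6.52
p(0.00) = -2.00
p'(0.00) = 8.00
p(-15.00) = 1228.00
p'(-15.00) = -172.00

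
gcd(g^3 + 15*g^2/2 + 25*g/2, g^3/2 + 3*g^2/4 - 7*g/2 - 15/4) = 1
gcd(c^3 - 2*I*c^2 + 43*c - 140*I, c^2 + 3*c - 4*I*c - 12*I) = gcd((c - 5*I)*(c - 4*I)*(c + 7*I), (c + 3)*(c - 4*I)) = c - 4*I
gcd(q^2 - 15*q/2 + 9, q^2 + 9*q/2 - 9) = q - 3/2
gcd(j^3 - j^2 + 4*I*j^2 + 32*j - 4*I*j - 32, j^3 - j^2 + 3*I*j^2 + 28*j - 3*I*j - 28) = j^2 + j*(-1 - 4*I) + 4*I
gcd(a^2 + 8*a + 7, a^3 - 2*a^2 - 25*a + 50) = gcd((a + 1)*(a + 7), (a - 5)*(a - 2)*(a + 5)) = 1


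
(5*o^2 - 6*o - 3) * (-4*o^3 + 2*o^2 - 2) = -20*o^5 + 34*o^4 - 16*o^2 + 12*o + 6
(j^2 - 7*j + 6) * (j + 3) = j^3 - 4*j^2 - 15*j + 18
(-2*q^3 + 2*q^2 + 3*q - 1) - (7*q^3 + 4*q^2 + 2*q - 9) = -9*q^3 - 2*q^2 + q + 8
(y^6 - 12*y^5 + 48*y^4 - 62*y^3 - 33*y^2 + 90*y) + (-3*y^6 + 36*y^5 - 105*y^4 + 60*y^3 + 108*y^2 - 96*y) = -2*y^6 + 24*y^5 - 57*y^4 - 2*y^3 + 75*y^2 - 6*y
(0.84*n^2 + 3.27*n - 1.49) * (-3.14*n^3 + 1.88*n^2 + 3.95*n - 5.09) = -2.6376*n^5 - 8.6886*n^4 + 14.1442*n^3 + 5.8397*n^2 - 22.5298*n + 7.5841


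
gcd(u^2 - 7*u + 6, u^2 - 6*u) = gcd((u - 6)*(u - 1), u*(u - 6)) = u - 6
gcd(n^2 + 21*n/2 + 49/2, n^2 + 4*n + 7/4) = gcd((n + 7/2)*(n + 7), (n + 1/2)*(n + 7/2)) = n + 7/2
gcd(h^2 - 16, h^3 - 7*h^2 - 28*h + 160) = h - 4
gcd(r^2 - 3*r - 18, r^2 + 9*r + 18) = r + 3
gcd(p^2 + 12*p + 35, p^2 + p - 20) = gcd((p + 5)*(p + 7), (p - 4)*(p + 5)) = p + 5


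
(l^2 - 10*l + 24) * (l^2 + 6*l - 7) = l^4 - 4*l^3 - 43*l^2 + 214*l - 168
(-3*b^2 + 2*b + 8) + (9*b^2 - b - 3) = 6*b^2 + b + 5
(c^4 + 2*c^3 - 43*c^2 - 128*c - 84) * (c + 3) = c^5 + 5*c^4 - 37*c^3 - 257*c^2 - 468*c - 252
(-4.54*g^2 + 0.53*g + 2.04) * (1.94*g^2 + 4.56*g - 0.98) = -8.8076*g^4 - 19.6742*g^3 + 10.8236*g^2 + 8.783*g - 1.9992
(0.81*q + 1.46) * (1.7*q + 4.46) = 1.377*q^2 + 6.0946*q + 6.5116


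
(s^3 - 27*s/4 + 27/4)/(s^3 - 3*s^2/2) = 1 + 3/(2*s) - 9/(2*s^2)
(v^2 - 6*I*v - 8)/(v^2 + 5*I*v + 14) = (v - 4*I)/(v + 7*I)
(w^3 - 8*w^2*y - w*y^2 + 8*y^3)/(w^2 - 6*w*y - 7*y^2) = (-w^2 + 9*w*y - 8*y^2)/(-w + 7*y)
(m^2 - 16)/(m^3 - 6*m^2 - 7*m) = (16 - m^2)/(m*(-m^2 + 6*m + 7))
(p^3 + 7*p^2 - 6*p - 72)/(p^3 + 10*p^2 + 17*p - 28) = (p^2 + 3*p - 18)/(p^2 + 6*p - 7)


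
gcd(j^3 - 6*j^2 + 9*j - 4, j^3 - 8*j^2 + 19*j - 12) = j^2 - 5*j + 4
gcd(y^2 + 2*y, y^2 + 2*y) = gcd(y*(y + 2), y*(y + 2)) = y^2 + 2*y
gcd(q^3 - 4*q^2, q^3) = q^2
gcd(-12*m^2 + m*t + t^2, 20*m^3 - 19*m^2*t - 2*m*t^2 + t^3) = 4*m + t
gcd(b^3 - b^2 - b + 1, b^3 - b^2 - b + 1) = b^3 - b^2 - b + 1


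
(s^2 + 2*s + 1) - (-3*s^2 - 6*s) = 4*s^2 + 8*s + 1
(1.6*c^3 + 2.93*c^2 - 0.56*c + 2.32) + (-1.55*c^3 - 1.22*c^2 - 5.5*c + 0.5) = 0.05*c^3 + 1.71*c^2 - 6.06*c + 2.82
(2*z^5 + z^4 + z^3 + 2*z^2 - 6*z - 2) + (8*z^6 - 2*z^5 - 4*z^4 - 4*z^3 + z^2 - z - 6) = 8*z^6 - 3*z^4 - 3*z^3 + 3*z^2 - 7*z - 8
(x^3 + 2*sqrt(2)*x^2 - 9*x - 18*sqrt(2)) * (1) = x^3 + 2*sqrt(2)*x^2 - 9*x - 18*sqrt(2)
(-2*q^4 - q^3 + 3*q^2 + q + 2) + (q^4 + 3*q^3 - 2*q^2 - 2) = -q^4 + 2*q^3 + q^2 + q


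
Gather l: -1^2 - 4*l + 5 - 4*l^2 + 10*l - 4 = -4*l^2 + 6*l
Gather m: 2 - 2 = 0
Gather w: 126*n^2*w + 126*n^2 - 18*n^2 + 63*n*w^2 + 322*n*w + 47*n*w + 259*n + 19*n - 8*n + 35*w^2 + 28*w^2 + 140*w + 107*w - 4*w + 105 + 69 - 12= 108*n^2 + 270*n + w^2*(63*n + 63) + w*(126*n^2 + 369*n + 243) + 162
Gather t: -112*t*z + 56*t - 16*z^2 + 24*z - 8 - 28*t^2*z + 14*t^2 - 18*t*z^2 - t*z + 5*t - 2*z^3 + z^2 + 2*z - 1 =t^2*(14 - 28*z) + t*(-18*z^2 - 113*z + 61) - 2*z^3 - 15*z^2 + 26*z - 9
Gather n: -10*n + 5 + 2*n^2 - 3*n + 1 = 2*n^2 - 13*n + 6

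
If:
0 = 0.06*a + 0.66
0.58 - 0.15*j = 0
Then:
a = -11.00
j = 3.87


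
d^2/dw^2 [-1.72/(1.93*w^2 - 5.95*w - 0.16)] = (-12.813656*w^2 + 39.50324*w + 1.72*(3.86*w - 5.95)*(7.72*w - 11.9) + 1.062272)/(-1.93*w^2 + 5.95*w + 0.16)^3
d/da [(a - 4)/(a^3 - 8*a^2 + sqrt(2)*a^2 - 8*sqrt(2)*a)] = (a*(a^2 - 8*a + sqrt(2)*a - 8*sqrt(2)) - (a - 4)*(3*a^2 - 16*a + 2*sqrt(2)*a - 8*sqrt(2)))/(a^2*(a^2 - 8*a + sqrt(2)*a - 8*sqrt(2))^2)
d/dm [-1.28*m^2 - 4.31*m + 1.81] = -2.56*m - 4.31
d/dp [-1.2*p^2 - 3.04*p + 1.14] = -2.4*p - 3.04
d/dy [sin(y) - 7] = cos(y)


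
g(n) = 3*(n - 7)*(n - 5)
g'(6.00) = 0.00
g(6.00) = -3.00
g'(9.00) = 18.00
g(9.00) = 24.00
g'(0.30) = -34.20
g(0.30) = 94.47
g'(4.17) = -10.98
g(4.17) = 7.05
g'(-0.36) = -38.16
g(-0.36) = 118.35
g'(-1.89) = -47.34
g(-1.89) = 183.76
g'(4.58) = -8.52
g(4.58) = 3.05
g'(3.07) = -17.58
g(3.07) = 22.75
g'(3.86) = -12.84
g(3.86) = 10.74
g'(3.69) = -13.86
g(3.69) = 13.01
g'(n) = 6*n - 36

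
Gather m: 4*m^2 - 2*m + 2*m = 4*m^2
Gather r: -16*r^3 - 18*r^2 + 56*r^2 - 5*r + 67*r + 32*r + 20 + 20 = -16*r^3 + 38*r^2 + 94*r + 40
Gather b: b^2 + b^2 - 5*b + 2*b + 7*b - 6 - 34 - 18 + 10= 2*b^2 + 4*b - 48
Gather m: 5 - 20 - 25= -40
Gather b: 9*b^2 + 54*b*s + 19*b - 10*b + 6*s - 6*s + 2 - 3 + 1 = 9*b^2 + b*(54*s + 9)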